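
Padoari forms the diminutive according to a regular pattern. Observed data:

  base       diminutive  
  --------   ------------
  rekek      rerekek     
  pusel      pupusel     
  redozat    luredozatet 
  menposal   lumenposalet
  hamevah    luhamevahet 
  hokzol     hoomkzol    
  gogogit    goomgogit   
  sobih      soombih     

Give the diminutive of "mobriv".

moombriv

"mobriv" has last vowel 'i'. The stems whose last vowel is 'i' (gogogit → goomgogit, sobih → soombih) insert -om- after the first vowel.
The other patterns: stems whose last vowel is 'e' repeat the first consonant+vowel as a prefix; stems whose last vowel is 'a' add lu- … -et around the stem.
So mobriv → moombriv.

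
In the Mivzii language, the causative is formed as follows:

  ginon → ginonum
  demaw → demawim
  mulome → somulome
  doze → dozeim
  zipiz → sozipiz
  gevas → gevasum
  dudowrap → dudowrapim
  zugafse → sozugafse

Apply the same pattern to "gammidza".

gammidzaum

doze and zugafse both end in -e yet inflect differently (dozeim, sozugafse), so the final letter is not what conditions the rule; the first letter is.
"gammidza" begins with g-. The stems beginning with g- (gevas → gevasum, ginon → ginonum) add -um.
So gammidza → gammidzaum.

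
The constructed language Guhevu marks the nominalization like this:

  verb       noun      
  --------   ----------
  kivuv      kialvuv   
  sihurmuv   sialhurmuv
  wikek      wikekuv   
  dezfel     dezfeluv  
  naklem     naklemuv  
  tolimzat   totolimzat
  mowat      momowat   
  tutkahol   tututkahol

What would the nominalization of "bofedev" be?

bofedevuv

dezfel and tutkahol both end in -l yet inflect differently (dezfeluv, tututkahol), so the final letter is not what conditions the rule; the last vowel is.
"bofedev" has last vowel 'e'. The stems whose last vowel is 'e' (wikek → wikekuv, dezfel → dezfeluv, naklem → naklemuv) add -uv.
The other patterns: stems whose last vowel is 'u' insert -al- after the first vowel; stems whose last vowel is 'a' or 'o' repeat the first consonant+vowel as a prefix.
So bofedev → bofedevuv.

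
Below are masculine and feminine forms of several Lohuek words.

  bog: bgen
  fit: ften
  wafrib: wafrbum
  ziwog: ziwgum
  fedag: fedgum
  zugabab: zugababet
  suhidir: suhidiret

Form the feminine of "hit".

hten

bog and ziwog both end in -g yet inflect differently (bgen, ziwgum), so the final letter is not what conditions the rule; the number of vowels is.
"hit" has 1 vowel. The stems with 1 vowel (bog → bgen, fit → ften) delete the last vowel and add -en.
The other patterns: stems with 2 vowels delete the last vowel and add -um; stems with 3 vowels add -et.
So hit → hten.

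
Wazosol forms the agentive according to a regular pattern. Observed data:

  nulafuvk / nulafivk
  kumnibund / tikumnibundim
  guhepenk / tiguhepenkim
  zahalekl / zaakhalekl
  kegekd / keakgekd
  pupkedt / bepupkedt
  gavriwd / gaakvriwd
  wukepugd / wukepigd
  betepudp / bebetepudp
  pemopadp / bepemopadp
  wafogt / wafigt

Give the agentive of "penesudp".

"penesudp" has second-to-last letter 'd'. The stems whose second-to-last letter is 'd' (pupkedt → bepupkedt, betepudp → bebetepudp, pemopadp → bepemopadp) add the prefix be-.
So penesudp → bepenesudp.

bepenesudp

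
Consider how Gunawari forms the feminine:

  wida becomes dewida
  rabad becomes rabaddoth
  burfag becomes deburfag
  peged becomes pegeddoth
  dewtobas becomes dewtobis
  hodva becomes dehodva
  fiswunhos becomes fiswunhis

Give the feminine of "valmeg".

devalmeg

"valmeg" ends in -g. The one such stem in the data (burfag → deburfag) adds the prefix de-, so the same rule applies.
So valmeg → devalmeg.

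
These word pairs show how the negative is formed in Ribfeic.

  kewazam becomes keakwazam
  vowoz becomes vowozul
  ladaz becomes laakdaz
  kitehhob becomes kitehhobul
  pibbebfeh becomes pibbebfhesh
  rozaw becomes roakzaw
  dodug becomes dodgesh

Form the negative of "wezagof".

wezagoful

"wezagof" has last vowel 'o'. The stems whose last vowel is 'o' (vowoz → vowozul, kitehhob → kitehhobul) add -ul.
So wezagof → wezagoful.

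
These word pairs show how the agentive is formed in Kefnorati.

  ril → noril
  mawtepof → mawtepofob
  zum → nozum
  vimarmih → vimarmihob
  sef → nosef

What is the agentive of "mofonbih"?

mofonbihob

"mofonbih" has 3 vowels. The stems with 3 vowels (mawtepof → mawtepofob, vimarmih → vimarmihob) add -ob.
So mofonbih → mofonbihob.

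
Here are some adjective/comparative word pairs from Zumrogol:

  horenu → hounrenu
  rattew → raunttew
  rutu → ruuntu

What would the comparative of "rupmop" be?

ruunpmop

Every pair shown (horenu → hounrenu, rattew → raunttew, rutu → ruuntu) follows the same rule: insert -un- after the first vowel.
So rupmop → ruunpmop.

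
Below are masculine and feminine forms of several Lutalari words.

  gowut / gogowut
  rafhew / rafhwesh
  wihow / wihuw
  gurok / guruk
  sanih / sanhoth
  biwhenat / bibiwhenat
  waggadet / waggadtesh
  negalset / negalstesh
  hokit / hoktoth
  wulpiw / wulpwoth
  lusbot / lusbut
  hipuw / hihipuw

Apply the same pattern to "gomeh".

gomhesh

"gomeh" has last vowel 'e'. The stems whose last vowel is 'e' (negalset → negalstesh, waggadet → waggadtesh, rafhew → rafhwesh) delete the last vowel and add -esh.
The other patterns: stems whose last vowel is 'o' change the last vowel to 'u'; stems whose last vowel is 'i' delete the last vowel and add -oth; stems whose last vowel is 'a' or 'u' repeat the first consonant+vowel as a prefix.
So gomeh → gomhesh.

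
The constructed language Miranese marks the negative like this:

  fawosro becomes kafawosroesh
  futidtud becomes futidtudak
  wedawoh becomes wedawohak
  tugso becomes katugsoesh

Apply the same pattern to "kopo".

fawosro and wedawoh both have last vowel 'o' yet inflect differently (kafawosroesh, wedawohak), so the last vowel is not what conditions the rule; whether the stem ends in a vowel or a consonant is.
"kopo" ends in a vowel. The stems ending in a vowel (fawosro → kafawosroesh, tugso → katugsoesh) add ka- … -esh around the stem.
So kopo → kakopoesh.

kakopoesh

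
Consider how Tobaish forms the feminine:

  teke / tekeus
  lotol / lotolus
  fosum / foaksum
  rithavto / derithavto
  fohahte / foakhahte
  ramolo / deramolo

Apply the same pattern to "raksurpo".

"raksurpo" begins with r-. The stems beginning with r- (rithavto → derithavto, ramolo → deramolo) add the prefix de-.
So raksurpo → deraksurpo.

deraksurpo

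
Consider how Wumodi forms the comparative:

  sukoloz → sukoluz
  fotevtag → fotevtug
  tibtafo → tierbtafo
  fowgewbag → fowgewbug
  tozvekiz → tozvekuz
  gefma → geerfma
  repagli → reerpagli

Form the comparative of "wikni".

wierkni

repagli and tozvekiz both have last vowel 'i' yet inflect differently (reerpagli, tozvekuz), so the last vowel is not what conditions the rule; whether the stem ends in a vowel or a consonant is.
"wikni" ends in a vowel. The stems ending in a vowel (repagli → reerpagli, tibtafo → tierbtafo, gefma → geerfma) insert -er- after the first vowel.
The other pattern: stems ending in a consonant change the last vowel to 'u'.
So wikni → wierkni.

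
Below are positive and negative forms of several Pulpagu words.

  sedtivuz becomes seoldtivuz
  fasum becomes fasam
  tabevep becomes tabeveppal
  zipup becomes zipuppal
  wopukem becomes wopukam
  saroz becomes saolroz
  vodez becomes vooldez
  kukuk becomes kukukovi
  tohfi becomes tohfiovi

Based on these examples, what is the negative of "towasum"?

towasam

"towasum" ends in -m. The stems ending in -m (wopukem → wopukam, fasum → fasam) change the last vowel to 'a'.
So towasum → towasam.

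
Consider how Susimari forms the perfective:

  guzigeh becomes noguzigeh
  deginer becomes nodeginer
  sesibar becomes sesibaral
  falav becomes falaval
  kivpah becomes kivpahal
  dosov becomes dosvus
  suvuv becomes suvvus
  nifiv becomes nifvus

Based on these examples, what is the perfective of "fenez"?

deginer and sesibar both end in -r yet inflect differently (nodeginer, sesibaral), so the final letter is not what conditions the rule; the last vowel is.
"fenez" has last vowel 'e'. The stems whose last vowel is 'e' (guzigeh → noguzigeh, deginer → nodeginer) add the prefix no-.
The other patterns: stems whose last vowel is 'a' add -al; stems whose last vowel is 'i', 'o' or 'u' delete the last vowel and add -us.
So fenez → nofenez.

nofenez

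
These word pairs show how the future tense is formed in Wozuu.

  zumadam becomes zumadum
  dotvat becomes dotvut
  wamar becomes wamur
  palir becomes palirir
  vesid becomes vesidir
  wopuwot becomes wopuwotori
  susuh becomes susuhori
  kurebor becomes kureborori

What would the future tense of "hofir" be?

"hofir" has last vowel 'i'. The stems whose last vowel is 'i' (palir → palirir, vesid → vesidir) add -ir.
The other patterns: stems whose last vowel is 'a' change the last vowel to 'u'; stems whose last vowel is 'o' or 'u' add -ori.
So hofir → hofirir.

hofirir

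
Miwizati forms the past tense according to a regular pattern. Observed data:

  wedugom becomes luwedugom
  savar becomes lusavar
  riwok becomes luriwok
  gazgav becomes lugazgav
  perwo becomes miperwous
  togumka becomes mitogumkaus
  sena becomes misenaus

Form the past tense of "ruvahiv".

luruvahiv

wedugom and perwo both have last vowel 'o' yet inflect differently (luwedugom, miperwous), so the last vowel is not what conditions the rule; whether the stem ends in a vowel or a consonant is.
"ruvahiv" ends in a consonant. The stems ending in a consonant (wedugom → luwedugom, savar → lusavar, riwok → luriwok) add the prefix lu-.
So ruvahiv → luruvahiv.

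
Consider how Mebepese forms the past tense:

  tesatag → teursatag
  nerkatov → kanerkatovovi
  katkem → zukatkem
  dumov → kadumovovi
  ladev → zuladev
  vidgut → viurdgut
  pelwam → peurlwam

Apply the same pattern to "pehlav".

dumov and ladev both end in -v yet inflect differently (kadumovovi, zuladev), so the final letter is not what conditions the rule; the last vowel is.
"pehlav" has last vowel 'a'. The stems whose last vowel is 'a' (pelwam → peurlwam, tesatag → teursatag) insert -ur- after the first vowel.
The other patterns: stems whose last vowel is 'o' add ka- … -ovi around the stem; stems whose last vowel is 'e' add the prefix zu-.
So pehlav → peurhlav.

peurhlav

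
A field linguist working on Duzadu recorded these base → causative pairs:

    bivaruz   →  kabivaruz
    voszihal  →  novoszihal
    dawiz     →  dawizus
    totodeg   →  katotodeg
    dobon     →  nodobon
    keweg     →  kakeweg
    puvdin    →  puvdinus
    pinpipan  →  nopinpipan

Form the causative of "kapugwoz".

"kapugwoz" has last vowel 'o'. The one such stem in the data (dobon → nodobon) adds the prefix no-, so the same rule applies.
The other patterns: stems whose last vowel is 'i' add -us; stems whose last vowel is 'e' or 'u' add the prefix ka-.
So kapugwoz → nokapugwoz.

nokapugwoz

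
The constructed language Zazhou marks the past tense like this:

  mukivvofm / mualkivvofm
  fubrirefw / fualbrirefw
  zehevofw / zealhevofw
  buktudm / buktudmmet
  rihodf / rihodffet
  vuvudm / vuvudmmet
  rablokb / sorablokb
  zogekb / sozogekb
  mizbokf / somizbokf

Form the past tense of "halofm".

mukivvofm and buktudm both end in -m yet inflect differently (mualkivvofm, buktudmmet), so the final letter is not what conditions the rule; the second-to-last letter is.
"halofm" has second-to-last letter 'f'. The stems whose second-to-last letter is 'f' (mukivvofm → mualkivvofm, fubrirefw → fualbrirefw, zehevofw → zealhevofw) insert -al- after the first vowel.
The other patterns: stems whose second-to-last letter is 'd' double the final consonant and add -et; stems whose second-to-last letter is 'k' add the prefix so-.
So halofm → haallofm.

haallofm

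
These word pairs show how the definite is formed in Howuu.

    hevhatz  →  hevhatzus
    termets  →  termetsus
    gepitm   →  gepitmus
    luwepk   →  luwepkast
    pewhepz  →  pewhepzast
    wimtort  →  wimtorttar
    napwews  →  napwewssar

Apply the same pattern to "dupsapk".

dupsapkast

hevhatz and pewhepz both end in -z yet inflect differently (hevhatzus, pewhepzast), so the final letter is not what conditions the rule; the second-to-last letter is.
"dupsapk" has second-to-last letter 'p'. The stems whose second-to-last letter is 'p' (luwepk → luwepkast, pewhepz → pewhepzast) add -ast.
The other patterns: stems whose second-to-last letter is 't' add -us; stems whose second-to-last letter is 'r' or 'w' double the final consonant and add -ar.
So dupsapk → dupsapkast.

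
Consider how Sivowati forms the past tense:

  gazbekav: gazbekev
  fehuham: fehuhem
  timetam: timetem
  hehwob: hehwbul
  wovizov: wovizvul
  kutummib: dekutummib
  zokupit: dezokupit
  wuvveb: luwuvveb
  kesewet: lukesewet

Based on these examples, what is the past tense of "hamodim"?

gazbekav and wovizov both end in -v yet inflect differently (gazbekev, wovizvul), so the final letter is not what conditions the rule; the last vowel is.
"hamodim" has last vowel 'i'. The stems whose last vowel is 'i' (kutummib → dekutummib, zokupit → dezokupit) add the prefix de-.
The other patterns: stems whose last vowel is 'a' change the last vowel to 'e'; stems whose last vowel is 'o' delete the last vowel and add -ul; stems whose last vowel is 'e' add the prefix lu-.
So hamodim → dehamodim.

dehamodim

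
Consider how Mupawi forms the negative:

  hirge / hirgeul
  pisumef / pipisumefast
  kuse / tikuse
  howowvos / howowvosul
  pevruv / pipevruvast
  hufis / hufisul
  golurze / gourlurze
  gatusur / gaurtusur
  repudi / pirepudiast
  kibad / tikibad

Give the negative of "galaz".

gaurlaz

hirge and kuse both end in -e yet inflect differently (hirgeul, tikuse), so the final letter is not what conditions the rule; the first letter is.
"galaz" begins with g-. The stems beginning with g- (golurze → gourlurze, gatusur → gaurtusur) insert -ur- after the first vowel.
The other patterns: stems beginning with h- add -ul; stems beginning with k- add the prefix ti-; stems beginning with p- or r- add pi- … -ast around the stem.
So galaz → gaurlaz.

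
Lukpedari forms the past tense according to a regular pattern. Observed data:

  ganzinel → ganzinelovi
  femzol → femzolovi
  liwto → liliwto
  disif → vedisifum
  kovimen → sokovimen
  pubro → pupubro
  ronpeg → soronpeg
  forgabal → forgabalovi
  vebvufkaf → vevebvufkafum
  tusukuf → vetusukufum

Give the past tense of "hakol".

hakolovi

"hakol" ends in -l. The stems ending in -l (femzol → femzolovi, ganzinel → ganzinelovi, forgabal → forgabalovi) add -ovi.
The other patterns: stems ending in -f add ve- … -um around the stem; stems ending in -o repeat the first consonant+vowel as a prefix; stems ending in -g or -n add the prefix so-.
So hakol → hakolovi.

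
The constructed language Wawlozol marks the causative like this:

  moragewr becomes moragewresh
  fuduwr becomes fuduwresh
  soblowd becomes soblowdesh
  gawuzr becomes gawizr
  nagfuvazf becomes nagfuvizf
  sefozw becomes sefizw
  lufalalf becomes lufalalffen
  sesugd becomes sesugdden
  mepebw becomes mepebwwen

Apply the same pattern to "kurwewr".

moragewr and gawuzr both end in -r yet inflect differently (moragewresh, gawizr), so the final letter is not what conditions the rule; the second-to-last letter is.
"kurwewr" has second-to-last letter 'w'. The stems whose second-to-last letter is 'w' (moragewr → moragewresh, fuduwr → fuduwresh, soblowd → soblowdesh) add -esh.
The other patterns: stems whose second-to-last letter is 'z' change the last vowel to 'i'; stems whose second-to-last letter is 'b', 'g' or 'l' double the final consonant and add -en.
So kurwewr → kurwewresh.

kurwewresh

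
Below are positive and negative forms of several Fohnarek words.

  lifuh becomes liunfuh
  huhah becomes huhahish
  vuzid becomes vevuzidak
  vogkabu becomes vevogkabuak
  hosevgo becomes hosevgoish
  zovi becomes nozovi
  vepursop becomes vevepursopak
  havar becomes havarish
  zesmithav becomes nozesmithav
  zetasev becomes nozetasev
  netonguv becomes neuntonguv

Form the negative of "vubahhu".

vevubahhuak

"vubahhu" begins with v-. The stems beginning with v- (vepursop → vevepursopak, vogkabu → vevogkabuak, vuzid → vevuzidak) add ve- … -ak around the stem.
So vubahhu → vevubahhuak.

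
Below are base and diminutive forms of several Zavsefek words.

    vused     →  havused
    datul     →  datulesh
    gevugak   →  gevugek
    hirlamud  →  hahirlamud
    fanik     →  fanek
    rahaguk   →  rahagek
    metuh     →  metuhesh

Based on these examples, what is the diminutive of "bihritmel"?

bihritmelesh

hirlamud and rahaguk both have last vowel 'u' yet inflect differently (hahirlamud, rahagek), so the last vowel is not what conditions the rule; the final letter is.
"bihritmel" ends in -l. The one such stem in the data (datul → datulesh) adds -esh, so the same rule applies.
The other patterns: stems ending in -d add the prefix ha-; stems ending in -k change the last vowel to 'e'.
So bihritmel → bihritmelesh.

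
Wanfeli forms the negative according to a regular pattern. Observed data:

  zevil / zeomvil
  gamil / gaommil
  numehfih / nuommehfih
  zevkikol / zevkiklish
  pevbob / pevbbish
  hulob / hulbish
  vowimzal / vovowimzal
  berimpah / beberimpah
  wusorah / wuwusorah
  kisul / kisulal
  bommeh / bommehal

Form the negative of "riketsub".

zevil and zevkikol both end in -l yet inflect differently (zeomvil, zevkiklish), so the final letter is not what conditions the rule; the last vowel is.
"riketsub" has last vowel 'u'. The one such stem in the data (kisul → kisulal) adds -al, so the same rule applies.
The other patterns: stems whose last vowel is 'i' insert -om- after the first vowel; stems whose last vowel is 'o' delete the last vowel and add -ish; stems whose last vowel is 'a' repeat the first consonant+vowel as a prefix.
So riketsub → riketsubal.

riketsubal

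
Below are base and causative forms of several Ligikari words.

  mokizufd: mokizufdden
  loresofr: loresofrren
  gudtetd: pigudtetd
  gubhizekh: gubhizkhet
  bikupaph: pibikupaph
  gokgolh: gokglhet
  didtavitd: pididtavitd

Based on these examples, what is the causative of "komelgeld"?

"komelgeld" has second-to-last letter 'l'. The one such stem in the data (gokgolh → gokglhet) deletes the last vowel and adds -et (as does gubhizekh), so the same rule applies.
So komelgeld → komelgldet.

komelgldet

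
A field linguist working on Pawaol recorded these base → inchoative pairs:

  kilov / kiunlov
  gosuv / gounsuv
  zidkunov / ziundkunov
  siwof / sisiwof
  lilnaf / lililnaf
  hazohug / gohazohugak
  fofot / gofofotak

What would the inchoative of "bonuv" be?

kilov and siwof both have last vowel 'o' yet inflect differently (kiunlov, sisiwof), so the last vowel is not what conditions the rule; the final letter is.
"bonuv" ends in -v. The stems ending in -v (kilov → kiunlov, gosuv → gounsuv, zidkunov → ziundkunov) insert -un- after the first vowel.
So bonuv → bounnuv.

bounnuv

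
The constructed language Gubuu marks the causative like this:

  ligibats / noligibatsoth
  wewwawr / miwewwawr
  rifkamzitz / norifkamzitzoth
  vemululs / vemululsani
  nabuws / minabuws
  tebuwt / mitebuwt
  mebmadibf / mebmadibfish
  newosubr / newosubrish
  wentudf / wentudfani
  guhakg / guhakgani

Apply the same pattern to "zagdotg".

ligibats and nabuws both end in -s yet inflect differently (noligibatsoth, minabuws), so the final letter is not what conditions the rule; the second-to-last letter is.
"zagdotg" has second-to-last letter 't'. The stems whose second-to-last letter is 't' (ligibats → noligibatsoth, rifkamzitz → norifkamzitzoth) add no- … -oth around the stem.
The other patterns: stems whose second-to-last letter is 'b' add -ish; stems whose second-to-last letter is 'w' add the prefix mi-; stems whose second-to-last letter is 'd', 'k' or 'l' add -ani.
So zagdotg → nozagdotgoth.

nozagdotgoth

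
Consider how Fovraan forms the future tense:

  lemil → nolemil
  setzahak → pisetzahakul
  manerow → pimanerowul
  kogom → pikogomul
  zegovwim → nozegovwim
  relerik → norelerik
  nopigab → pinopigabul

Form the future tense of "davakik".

zegovwim and kogom both end in -m yet inflect differently (nozegovwim, pikogomul), so the final letter is not what conditions the rule; the last vowel is.
"davakik" has last vowel 'i'. The stems whose last vowel is 'i' (lemil → nolemil, zegovwim → nozegovwim, relerik → norelerik) add the prefix no-.
So davakik → nodavakik.

nodavakik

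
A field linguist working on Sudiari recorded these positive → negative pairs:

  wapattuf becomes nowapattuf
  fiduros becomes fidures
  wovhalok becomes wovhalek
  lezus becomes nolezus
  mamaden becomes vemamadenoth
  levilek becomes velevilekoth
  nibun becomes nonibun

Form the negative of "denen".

fiduros and lezus both end in -s yet inflect differently (fidures, nolezus), so the final letter is not what conditions the rule; the last vowel is.
"denen" has last vowel 'e'. The stems whose last vowel is 'e' (mamaden → vemamadenoth, levilek → velevilekoth) add ve- … -oth around the stem.
The other patterns: stems whose last vowel is 'o' change the last vowel to 'e'; stems whose last vowel is 'u' add the prefix no-.
So denen → vedenenoth.

vedenenoth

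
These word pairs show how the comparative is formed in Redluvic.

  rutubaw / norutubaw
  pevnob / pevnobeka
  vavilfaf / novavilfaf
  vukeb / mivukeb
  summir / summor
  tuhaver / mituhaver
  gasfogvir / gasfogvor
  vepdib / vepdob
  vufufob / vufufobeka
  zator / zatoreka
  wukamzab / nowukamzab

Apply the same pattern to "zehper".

gasfogvir and tuhaver both end in -r yet inflect differently (gasfogvor, mituhaver), so the final letter is not what conditions the rule; the last vowel is.
"zehper" has last vowel 'e'. The stems whose last vowel is 'e' (tuhaver → mituhaver, vukeb → mivukeb) add the prefix mi-.
So zehper → mizehper.

mizehper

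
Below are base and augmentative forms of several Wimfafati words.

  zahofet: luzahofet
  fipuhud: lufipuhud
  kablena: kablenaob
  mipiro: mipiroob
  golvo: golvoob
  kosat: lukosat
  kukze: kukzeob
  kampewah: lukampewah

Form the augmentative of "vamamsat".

luvamamsat

"vamamsat" ends in a consonant. The stems ending in a consonant (kosat → lukosat, zahofet → luzahofet, kampewah → lukampewah) add the prefix lu-.
So vamamsat → luvamamsat.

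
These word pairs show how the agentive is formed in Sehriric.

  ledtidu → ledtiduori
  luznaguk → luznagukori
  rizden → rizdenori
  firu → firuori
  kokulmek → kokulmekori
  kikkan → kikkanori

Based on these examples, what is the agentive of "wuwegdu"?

wuwegduori

Every pair shown (ledtidu → ledtiduori, luznaguk → luznagukori, rizden → rizdenori, …) follows the same rule: add -ori.
So wuwegdu → wuwegduori.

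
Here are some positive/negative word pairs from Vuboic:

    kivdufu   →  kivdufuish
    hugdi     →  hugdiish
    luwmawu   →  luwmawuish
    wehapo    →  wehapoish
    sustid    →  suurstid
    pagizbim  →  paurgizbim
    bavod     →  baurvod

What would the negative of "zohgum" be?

zourhgum

hugdi and sustid both have last vowel 'i' yet inflect differently (hugdiish, suurstid), so the last vowel is not what conditions the rule; whether the stem ends in a vowel or a consonant is.
"zohgum" ends in a consonant. The stems ending in a consonant (sustid → suurstid, pagizbim → paurgizbim, bavod → baurvod) insert -ur- after the first vowel.
The other pattern: stems ending in a vowel add -ish.
So zohgum → zourhgum.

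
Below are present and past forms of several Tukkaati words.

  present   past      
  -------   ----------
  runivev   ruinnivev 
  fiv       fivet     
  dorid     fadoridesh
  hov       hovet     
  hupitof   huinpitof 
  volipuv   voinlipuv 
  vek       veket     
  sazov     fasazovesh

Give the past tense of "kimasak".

kiinmasak

"kimasak" has 3 vowels. The stems with 3 vowels (volipuv → voinlipuv, runivev → ruinnivev, hupitof → huinpitof) insert -in- after the first vowel.
The other patterns: stems with 1 vowel add -et; stems with 2 vowels add fa- … -esh around the stem.
So kimasak → kiinmasak.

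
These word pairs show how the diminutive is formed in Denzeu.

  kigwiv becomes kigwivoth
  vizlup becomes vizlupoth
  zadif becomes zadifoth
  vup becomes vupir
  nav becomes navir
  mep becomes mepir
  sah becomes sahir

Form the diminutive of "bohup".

bohupoth

vizlup and vup both end in -p yet inflect differently (vizlupoth, vupir), so the final letter is not what conditions the rule; the number of vowels is.
"bohup" has 2 vowels. The stems with 2 vowels (kigwiv → kigwivoth, vizlup → vizlupoth, zadif → zadifoth) add -oth.
The other pattern: stems with 1 vowel add -ir.
So bohup → bohupoth.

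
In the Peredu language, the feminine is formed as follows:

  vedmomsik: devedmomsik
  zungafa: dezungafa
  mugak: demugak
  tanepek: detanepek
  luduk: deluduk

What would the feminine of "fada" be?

Every pair shown (vedmomsik → devedmomsik, zungafa → dezungafa, mugak → demugak, …) follows the same rule: add the prefix de-.
So fada → defada.

defada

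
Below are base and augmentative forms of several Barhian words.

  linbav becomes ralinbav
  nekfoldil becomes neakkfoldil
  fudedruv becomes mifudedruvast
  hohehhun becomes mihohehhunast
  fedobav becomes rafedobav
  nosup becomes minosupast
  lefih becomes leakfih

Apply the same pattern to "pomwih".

poakmwih

"pomwih" has last vowel 'i'. The stems whose last vowel is 'i' (nekfoldil → neakkfoldil, lefih → leakfih) insert -ak- after the first vowel.
The other patterns: stems whose last vowel is 'u' add mi- … -ast around the stem; stems whose last vowel is 'a' add the prefix ra-.
So pomwih → poakmwih.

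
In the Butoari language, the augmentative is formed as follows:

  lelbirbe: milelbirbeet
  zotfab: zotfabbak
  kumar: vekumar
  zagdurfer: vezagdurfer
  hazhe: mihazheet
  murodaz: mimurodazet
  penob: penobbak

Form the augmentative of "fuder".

"fuder" ends in -r. The stems ending in -r (zagdurfer → vezagdurfer, kumar → vekumar) add the prefix ve-.
So fuder → vefuder.

vefuder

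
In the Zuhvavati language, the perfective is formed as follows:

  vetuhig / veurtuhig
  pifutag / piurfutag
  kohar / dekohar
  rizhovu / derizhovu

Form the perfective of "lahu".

pifutag and kohar both have last vowel 'a' yet inflect differently (piurfutag, dekohar), so the last vowel is not what conditions the rule; the final letter is.
"lahu" ends in -u. The one such stem in the data (rizhovu → derizhovu) adds the prefix de-, so the same rule applies.
The other pattern: stems ending in -g insert -ur- after the first vowel.
So lahu → delahu.

delahu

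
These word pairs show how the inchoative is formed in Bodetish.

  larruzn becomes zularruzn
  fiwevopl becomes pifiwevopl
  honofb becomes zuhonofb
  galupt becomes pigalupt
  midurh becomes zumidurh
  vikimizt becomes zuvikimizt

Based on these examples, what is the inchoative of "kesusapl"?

galupt and vikimizt both end in -t yet inflect differently (pigalupt, zuvikimizt), so the final letter is not what conditions the rule; the second-to-last letter is.
"kesusapl" has second-to-last letter 'p'. The stems whose second-to-last letter is 'p' (galupt → pigalupt, fiwevopl → pifiwevopl) add the prefix pi-.
The other pattern: stems whose second-to-last letter is 'f', 'r' or 'z' add the prefix zu-.
So kesusapl → pikesusapl.

pikesusapl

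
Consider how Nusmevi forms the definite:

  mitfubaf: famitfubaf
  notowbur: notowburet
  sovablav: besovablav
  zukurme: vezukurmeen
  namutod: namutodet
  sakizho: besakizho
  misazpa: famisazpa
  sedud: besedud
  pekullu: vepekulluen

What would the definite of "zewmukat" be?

vezewmukaten

sedud and namutod both end in -d yet inflect differently (besedud, namutodet), so the final letter is not what conditions the rule; the first letter is.
"zewmukat" begins with z-. The one such stem in the data (zukurme → vezukurmeen) adds ve- … -en around the stem, so the same rule applies.
So zewmukat → vezewmukaten.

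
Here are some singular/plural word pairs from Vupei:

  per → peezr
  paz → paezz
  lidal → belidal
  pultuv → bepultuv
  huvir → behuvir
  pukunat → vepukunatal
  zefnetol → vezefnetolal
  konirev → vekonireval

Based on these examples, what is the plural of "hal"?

per and huvir both end in -r yet inflect differently (peezr, behuvir), so the final letter is not what conditions the rule; the number of vowels is.
"hal" has 1 vowel. The stems with 1 vowel (per → peezr, paz → paezz) insert -ez- after the first vowel.
The other patterns: stems with 2 vowels add the prefix be-; stems with 3 vowels add ve- … -al around the stem.
So hal → haezl.

haezl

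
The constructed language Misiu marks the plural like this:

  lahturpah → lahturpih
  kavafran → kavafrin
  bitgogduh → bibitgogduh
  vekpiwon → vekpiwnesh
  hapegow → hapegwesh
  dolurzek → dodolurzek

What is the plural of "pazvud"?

papazvud

kavafran and vekpiwon both end in -n yet inflect differently (kavafrin, vekpiwnesh), so the final letter is not what conditions the rule; the last vowel is.
"pazvud" has last vowel 'u'. The one such stem in the data (bitgogduh → bibitgogduh) repeats the first consonant+vowel as a prefix (as does dolurzek), so the same rule applies.
The other patterns: stems whose last vowel is 'a' change the last vowel to 'i'; stems whose last vowel is 'o' delete the last vowel and add -esh.
So pazvud → papazvud.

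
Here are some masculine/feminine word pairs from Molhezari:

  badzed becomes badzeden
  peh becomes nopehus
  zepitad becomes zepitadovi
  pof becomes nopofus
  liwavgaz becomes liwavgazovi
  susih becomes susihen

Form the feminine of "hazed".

hazeden

peh and susih both end in -h yet inflect differently (nopehus, susihen), so the final letter is not what conditions the rule; the number of vowels is.
"hazed" has 2 vowels. The stems with 2 vowels (susih → susihen, badzed → badzeden) add -en.
The other patterns: stems with 1 vowel add no- … -us around the stem; stems with 3 vowels add -ovi.
So hazed → hazeden.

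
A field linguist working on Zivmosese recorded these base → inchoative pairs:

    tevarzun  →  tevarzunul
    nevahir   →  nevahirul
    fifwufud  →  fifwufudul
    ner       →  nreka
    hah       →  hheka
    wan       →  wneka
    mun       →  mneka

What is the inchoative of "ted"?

nevahir and ner both end in -r yet inflect differently (nevahirul, nreka), so the final letter is not what conditions the rule; the number of vowels is.
"ted" has 1 vowel. The stems with 1 vowel (ner → nreka, hah → hheka, wan → wneka) delete the last vowel and add -eka.
The other pattern: stems with 3 vowels add -ul.
So ted → tdeka.

tdeka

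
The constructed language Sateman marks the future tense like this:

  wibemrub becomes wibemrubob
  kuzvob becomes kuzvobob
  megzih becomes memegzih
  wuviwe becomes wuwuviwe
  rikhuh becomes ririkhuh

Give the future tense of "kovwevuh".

wibemrub and rikhuh both have last vowel 'u' yet inflect differently (wibemrubob, ririkhuh), so the last vowel is not what conditions the rule; the final letter is.
"kovwevuh" ends in -h. The stems ending in -h (megzih → memegzih, rikhuh → ririkhuh) repeat the first consonant+vowel as a prefix.
So kovwevuh → kokovwevuh.

kokovwevuh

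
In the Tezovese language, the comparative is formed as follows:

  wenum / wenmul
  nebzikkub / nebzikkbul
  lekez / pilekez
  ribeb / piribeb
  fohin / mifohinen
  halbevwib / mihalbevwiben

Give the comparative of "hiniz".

mihinizen

"hiniz" has last vowel 'i'. The stems whose last vowel is 'i' (fohin → mifohinen, halbevwib → mihalbevwiben) add mi- … -en around the stem.
The other patterns: stems whose last vowel is 'u' delete the last vowel and add -ul; stems whose last vowel is 'e' add the prefix pi-.
So hiniz → mihinizen.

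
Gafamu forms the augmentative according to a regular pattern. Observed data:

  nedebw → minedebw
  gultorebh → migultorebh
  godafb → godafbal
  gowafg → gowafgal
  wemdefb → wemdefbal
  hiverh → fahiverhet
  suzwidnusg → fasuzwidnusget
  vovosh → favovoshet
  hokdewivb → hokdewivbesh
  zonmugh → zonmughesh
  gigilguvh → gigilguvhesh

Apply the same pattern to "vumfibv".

mivumfibv

gultorebh and hiverh both end in -h yet inflect differently (migultorebh, fahiverhet), so the final letter is not what conditions the rule; the second-to-last letter is.
"vumfibv" has second-to-last letter 'b'. The stems whose second-to-last letter is 'b' (nedebw → minedebw, gultorebh → migultorebh) add the prefix mi-.
So vumfibv → mivumfibv.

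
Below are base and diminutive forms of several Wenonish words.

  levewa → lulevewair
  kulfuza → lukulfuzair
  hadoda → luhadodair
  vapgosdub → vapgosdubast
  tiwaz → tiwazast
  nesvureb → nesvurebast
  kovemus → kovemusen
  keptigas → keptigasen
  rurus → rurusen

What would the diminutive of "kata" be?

levewa and tiwaz both have last vowel 'a' yet inflect differently (lulevewair, tiwazast), so the last vowel is not what conditions the rule; the final letter is.
"kata" ends in -a. The stems ending in -a (levewa → lulevewair, kulfuza → lukulfuzair, hadoda → luhadodair) add lu- … -ir around the stem.
The other patterns: stems ending in -b or -z add -ast; stems ending in -s add -en.
So kata → lukatair.

lukatair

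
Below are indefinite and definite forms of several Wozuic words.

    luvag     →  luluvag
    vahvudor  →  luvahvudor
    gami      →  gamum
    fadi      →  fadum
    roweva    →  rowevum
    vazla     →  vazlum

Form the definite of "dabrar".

ludabrar

luvag and roweva both have last vowel 'a' yet inflect differently (luluvag, rowevum), so the last vowel is not what conditions the rule; whether the stem ends in a vowel or a consonant is.
"dabrar" ends in a consonant. The stems ending in a consonant (luvag → luluvag, vahvudor → luvahvudor) add the prefix lu-.
So dabrar → ludabrar.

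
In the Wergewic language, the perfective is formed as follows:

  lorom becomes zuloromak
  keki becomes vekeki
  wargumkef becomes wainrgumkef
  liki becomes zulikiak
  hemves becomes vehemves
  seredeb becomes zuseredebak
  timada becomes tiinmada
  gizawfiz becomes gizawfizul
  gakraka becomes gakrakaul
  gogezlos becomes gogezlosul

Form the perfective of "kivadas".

vekivadas

gakraka and timada both end in -a yet inflect differently (gakrakaul, tiinmada), so the final letter is not what conditions the rule; the first letter is.
"kivadas" begins with k-. The one such stem in the data (keki → vekeki) adds the prefix ve-, so the same rule applies.
The other patterns: stems beginning with g- add -ul; stems beginning with t- or w- insert -in- after the first vowel; stems beginning with l- or s- add zu- … -ak around the stem.
So kivadas → vekivadas.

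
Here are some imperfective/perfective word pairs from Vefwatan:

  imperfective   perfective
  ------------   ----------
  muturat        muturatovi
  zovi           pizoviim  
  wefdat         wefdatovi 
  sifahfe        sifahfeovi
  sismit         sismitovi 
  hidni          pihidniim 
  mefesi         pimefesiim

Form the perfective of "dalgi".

mefesi and sismit both have last vowel 'i' yet inflect differently (pimefesiim, sismitovi), so the last vowel is not what conditions the rule; the final letter is.
"dalgi" ends in -i. The stems ending in -i (mefesi → pimefesiim, hidni → pihidniim, zovi → pizoviim) add pi- … -im around the stem.
The other pattern: stems ending in -e or -t add -ovi.
So dalgi → pidalgiim.

pidalgiim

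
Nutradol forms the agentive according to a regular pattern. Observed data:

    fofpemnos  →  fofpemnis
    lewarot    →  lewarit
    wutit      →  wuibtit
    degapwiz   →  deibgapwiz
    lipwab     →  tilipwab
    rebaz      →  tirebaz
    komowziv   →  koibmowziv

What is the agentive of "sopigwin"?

soibpigwin

wutit and lewarot both end in -t yet inflect differently (wuibtit, lewarit), so the final letter is not what conditions the rule; the last vowel is.
"sopigwin" has last vowel 'i'. The stems whose last vowel is 'i' (wutit → wuibtit, degapwiz → deibgapwiz, komowziv → koibmowziv) insert -ib- after the first vowel.
So sopigwin → soibpigwin.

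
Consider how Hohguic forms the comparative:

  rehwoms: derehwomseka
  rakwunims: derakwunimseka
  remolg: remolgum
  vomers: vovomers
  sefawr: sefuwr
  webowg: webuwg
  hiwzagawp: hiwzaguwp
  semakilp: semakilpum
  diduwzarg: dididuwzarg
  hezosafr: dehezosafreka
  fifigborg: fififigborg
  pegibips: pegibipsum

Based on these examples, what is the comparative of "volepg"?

volepgum

remolg and webowg both end in -g yet inflect differently (remolgum, webuwg), so the final letter is not what conditions the rule; the second-to-last letter is.
"volepg" has second-to-last letter 'p'. The one such stem in the data (pegibips → pegibipsum) adds -um, so the same rule applies.
The other patterns: stems whose second-to-last letter is 'w' change the last vowel to 'u'; stems whose second-to-last letter is 'r' repeat the first consonant+vowel as a prefix; stems whose second-to-last letter is 'f' or 'm' add de- … -eka around the stem.
So volepg → volepgum.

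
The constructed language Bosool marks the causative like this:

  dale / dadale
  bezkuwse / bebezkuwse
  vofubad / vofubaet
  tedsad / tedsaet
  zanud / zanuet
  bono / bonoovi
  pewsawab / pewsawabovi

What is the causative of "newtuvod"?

vofubad and pewsawab both have last vowel 'a' yet inflect differently (vofubaet, pewsawabovi), so the last vowel is not what conditions the rule; the final letter is.
"newtuvod" ends in -d. The stems ending in -d (vofubad → vofubaet, tedsad → tedsaet, zanud → zanuet) drop the final letter and add -et.
The other patterns: stems ending in -e repeat the first consonant+vowel as a prefix; stems ending in -b or -o add -ovi.
So newtuvod → newtuvoet.

newtuvoet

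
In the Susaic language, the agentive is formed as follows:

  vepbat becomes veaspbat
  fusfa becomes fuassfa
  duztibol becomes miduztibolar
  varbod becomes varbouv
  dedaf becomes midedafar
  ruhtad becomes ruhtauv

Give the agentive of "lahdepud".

lahdepuuv

"lahdepud" ends in -d. The stems ending in -d (ruhtad → ruhtauv, varbod → varbouv) drop the final letter and add -uv.
The other patterns: stems ending in -a or -t insert -as- after the first vowel; stems ending in -f or -l add mi- … -ar around the stem.
So lahdepud → lahdepuuv.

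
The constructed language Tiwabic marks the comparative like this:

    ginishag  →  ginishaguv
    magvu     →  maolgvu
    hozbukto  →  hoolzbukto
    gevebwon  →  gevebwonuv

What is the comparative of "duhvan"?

duhvanuv

hozbukto and gevebwon both have last vowel 'o' yet inflect differently (hoolzbukto, gevebwonuv), so the last vowel is not what conditions the rule; whether the stem ends in a vowel or a consonant is.
"duhvan" ends in a consonant. The stems ending in a consonant (gevebwon → gevebwonuv, ginishag → ginishaguv) add -uv.
So duhvan → duhvanuv.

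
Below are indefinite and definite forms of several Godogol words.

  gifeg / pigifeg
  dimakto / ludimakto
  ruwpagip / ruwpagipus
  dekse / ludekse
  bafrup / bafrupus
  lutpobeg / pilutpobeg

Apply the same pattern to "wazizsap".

wazizsapus

gifeg and dekse both have last vowel 'e' yet inflect differently (pigifeg, ludekse), so the last vowel is not what conditions the rule; the final letter is.
"wazizsap" ends in -p. The stems ending in -p (ruwpagip → ruwpagipus, bafrup → bafrupus) add -us.
The other patterns: stems ending in -g add the prefix pi-; stems ending in -e or -o add the prefix lu-.
So wazizsap → wazizsapus.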